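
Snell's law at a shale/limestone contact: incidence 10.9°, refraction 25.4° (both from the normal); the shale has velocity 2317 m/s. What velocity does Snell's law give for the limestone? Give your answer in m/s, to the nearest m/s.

sin 10.9° = 0.1891; sin 25.4° = 0.4289.
V₂ = V₁·(sin θ₂/sin θ₁) = 2317·(0.4289/0.1891) = 5255.77 m/s.

5256 m/s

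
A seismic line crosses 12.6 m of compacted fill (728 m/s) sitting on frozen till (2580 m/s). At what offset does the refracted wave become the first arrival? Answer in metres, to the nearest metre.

34 m

x_cross = 2h·√((V₂+V₁)/(V₂−V₁)).
(V₂+V₁)/(V₂−V₁) = (2580+728)/(2580−728) = 1.7862; √ = 1.3365.
x_cross = 2·12.6·1.3365 = 33.68 m.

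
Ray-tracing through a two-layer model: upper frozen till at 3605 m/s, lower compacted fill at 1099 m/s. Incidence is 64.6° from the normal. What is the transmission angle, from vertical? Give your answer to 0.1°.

Snell's law: sin θ₂ = (V₂/V₁)·sin θ₁ = (1099/3605)·sin 64.6° = 0.2754.
θ₂ = arcsin 0.2754 = 15.99° from the normal.

16.0°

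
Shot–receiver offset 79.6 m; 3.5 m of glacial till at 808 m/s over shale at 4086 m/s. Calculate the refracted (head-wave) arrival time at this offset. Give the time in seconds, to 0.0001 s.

0.0280 s

t = x/V₂ + 2h·√(V₂²−V₁²)/(V₁V₂).
√(V₂²−V₁²) = √(4086²−808²) = 4005.3 m/s; delay term = 2·3.5·4005.3/(808·4086) = 0.00849 s.
t = 79.6/4086 + 0.00849 = 0.02797 s.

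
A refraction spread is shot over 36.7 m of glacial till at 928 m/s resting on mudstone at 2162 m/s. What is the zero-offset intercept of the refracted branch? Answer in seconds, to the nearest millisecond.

θ_c = arcsin(V₁/V₂) = arcsin(928/2162) = 25.42°; cos θ_c = 0.9032.
tᵢ = 2h·cos θ_c / V₁ = 2·36.7·0.9032 / 928 = 0.07144 s.

0.071 s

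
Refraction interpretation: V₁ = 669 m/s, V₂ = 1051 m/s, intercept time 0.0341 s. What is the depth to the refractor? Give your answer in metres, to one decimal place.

h = tᵢ·V₁·V₂ / (2·√(V₂²−V₁²)).
√(V₂²−V₁²) = √(1051² − 669²) = 810.6 m/s.
h = 0.0341 s × 669 × 1051 / (2 × 810.6) = 14.79 m.

14.8 m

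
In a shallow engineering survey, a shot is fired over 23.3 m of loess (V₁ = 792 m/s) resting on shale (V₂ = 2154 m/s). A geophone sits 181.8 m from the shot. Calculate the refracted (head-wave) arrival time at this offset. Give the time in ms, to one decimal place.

θ_c = arcsin(V₁/V₂) = arcsin(792/2154) = 21.57°, cos θ_c = 0.9299.
Intercept time tᵢ = 2h cos θ_c / V₁ = 2·23.3·0.9299/792 = 0.05472 s.
t = x/V₂ + tᵢ = 181.8/2154 + 0.05472 = 0.13912 s.

139.1 ms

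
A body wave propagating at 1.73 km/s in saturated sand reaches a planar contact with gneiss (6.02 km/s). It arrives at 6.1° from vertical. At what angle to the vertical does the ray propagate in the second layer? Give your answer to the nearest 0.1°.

sin θ₁/V₁ = sin θ₂/V₂ ⇒ sin θ₂ = 6.02·sin 6.1°/1.73 = 6.02·0.1063/1.73 = 0.3698.
θ₂ = sin⁻¹(0.3698) = 21.70° (from vertical).

21.7°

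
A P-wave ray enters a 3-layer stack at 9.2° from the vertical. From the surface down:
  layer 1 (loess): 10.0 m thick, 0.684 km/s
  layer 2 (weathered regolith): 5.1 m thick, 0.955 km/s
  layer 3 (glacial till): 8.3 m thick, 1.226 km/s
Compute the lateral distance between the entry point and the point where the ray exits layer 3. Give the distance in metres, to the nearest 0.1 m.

Apply Snell's law at each interface; in layer i the horizontal offset is hᵢ·tan θᵢ.
Layer 1: θ = 9.20°; offset = 10.0·tan 9.20° = 1.620 m.
Layer 2: sin θ = 0.955·sin 9.2°/0.684 = 0.2232, θ = 12.90°; offset = 5.1·tan 12.90° = 1.168 m.
Layer 3: sin θ = 1.226·sin 9.2°/0.684 = 0.2866, θ = 16.65°; offset = 8.3·tan 16.65° = 2.483 m.
Total horizontal offset = 5.270 m.

5.3 m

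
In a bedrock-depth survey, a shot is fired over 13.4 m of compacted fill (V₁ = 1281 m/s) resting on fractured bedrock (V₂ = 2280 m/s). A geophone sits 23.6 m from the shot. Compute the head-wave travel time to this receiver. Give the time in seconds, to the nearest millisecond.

θ_c = arcsin(V₁/V₂) = arcsin(1281/2280) = 34.18°, cos θ_c = 0.8272.
Intercept time tᵢ = 2h cos θ_c / V₁ = 2·13.4·0.8272/1281 = 0.01731 s.
t = x/V₂ + tᵢ = 23.6/2280 + 0.01731 = 0.02766 s.

0.028 s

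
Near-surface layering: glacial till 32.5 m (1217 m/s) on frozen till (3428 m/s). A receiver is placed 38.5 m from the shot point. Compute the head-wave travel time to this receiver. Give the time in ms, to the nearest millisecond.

t = x/V₂ + 2h·√(V₂²−V₁²)/(V₁V₂).
√(V₂²−V₁²) = √(3428²−1217²) = 3204.7 m/s; delay term = 2·32.5·3204.7/(1217·3428) = 0.04993 s.
t = 38.5/3428 + 0.04993 = 0.06116 s.

61 ms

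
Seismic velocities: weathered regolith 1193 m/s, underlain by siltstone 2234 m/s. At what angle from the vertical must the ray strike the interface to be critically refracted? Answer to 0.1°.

Critical incidence: sin θ_c = V₁/V₂ = 1193/2234 = 0.5340.
θ_c = arcsin 0.5340 = 32.28°.

32.3°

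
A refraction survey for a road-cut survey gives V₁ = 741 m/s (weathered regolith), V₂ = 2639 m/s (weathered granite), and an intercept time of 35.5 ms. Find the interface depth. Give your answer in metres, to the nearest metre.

14 m

h = tᵢ·V₁·V₂ / (2·√(V₂²−V₁²)).
√(V₂²−V₁²) = √(2639² − 741²) = 2532.8 m/s.
h = 0.0355 s × 741 × 2639 / (2 × 2532.8) = 13.70 m.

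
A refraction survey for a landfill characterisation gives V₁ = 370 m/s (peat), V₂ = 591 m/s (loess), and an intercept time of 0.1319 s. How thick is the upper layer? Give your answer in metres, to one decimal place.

31.3 m

θ_c = arcsin(370/591) = 38.76°; cos θ_c = 0.7798.
tᵢ = 2h cos θ_c/V₁ ⇒ h = tᵢ·V₁/(2 cos θ_c) = 0.1319·370/(2·0.7798) = 31.29 m.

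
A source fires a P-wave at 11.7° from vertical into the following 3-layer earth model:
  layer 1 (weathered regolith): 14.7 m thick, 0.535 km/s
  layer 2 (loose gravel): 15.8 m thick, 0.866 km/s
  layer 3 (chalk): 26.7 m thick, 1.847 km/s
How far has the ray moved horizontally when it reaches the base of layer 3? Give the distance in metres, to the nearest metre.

35 m

Ray parameter p = sin 11.7° / 0.535 km/s = 3.7904e-01 s/km.
Layer 1: θ = 11.70°; offset = 14.7·tan 11.70° = 3.044 m.
Layer 2: sin θ = p·0.866 = 0.3283 → θ = 19.16°; offset = 15.8·tan 19.16° = 5.491 m.
Layer 3: sin θ = p·1.847 = 0.7001 → θ = 44.43°; offset = 26.7·tan 44.43° = 26.178 m.
Summing the layer offsets gives 34.713 m.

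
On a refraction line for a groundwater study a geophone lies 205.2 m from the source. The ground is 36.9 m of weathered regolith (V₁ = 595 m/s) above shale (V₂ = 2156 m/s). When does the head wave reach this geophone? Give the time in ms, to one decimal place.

θ_c = arcsin(V₁/V₂) = arcsin(595/2156) = 16.02°, cos θ_c = 0.9612.
Intercept time tᵢ = 2h cos θ_c / V₁ = 2·36.9·0.9612/595 = 0.11922 s.
t = x/V₂ + tᵢ = 205.2/2156 + 0.11922 = 0.21439 s.

214.4 ms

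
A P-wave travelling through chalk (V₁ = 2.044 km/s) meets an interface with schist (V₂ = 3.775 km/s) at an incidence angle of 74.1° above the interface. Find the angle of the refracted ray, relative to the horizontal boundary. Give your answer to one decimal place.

Angle from the normal: 90° − 74.1° = 15.9°.
sin θ₁/V₁ = sin θ₂/V₂ ⇒ sin θ₂ = 3.775·sin 15.9°/2.044 = 3.775·0.2740/2.044 = 0.5060.
θ₂ = sin⁻¹(0.5060) = 30.40° (from vertical).
From the interface: 90° − 30.40° = 59.60°.

59.6°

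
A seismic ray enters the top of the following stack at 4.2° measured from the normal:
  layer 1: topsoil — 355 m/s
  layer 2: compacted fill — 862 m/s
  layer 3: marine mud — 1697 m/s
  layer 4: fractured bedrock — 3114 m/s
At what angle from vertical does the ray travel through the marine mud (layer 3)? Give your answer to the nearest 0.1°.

Ray parameter p = sin 4.2° / 355 = 2.0630e-04 s/m.
sin θ_3 = p·V_3 = 2.0630e-04 × 1697 = 0.3501.
θ_3 = arcsin 0.3501 = 20.49°.

20.5°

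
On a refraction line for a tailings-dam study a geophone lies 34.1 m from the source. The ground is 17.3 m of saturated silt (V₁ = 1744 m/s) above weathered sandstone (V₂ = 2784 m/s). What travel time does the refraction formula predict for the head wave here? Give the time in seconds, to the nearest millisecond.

0.028 s

t = x/V₂ + 2h·√(V₂²−V₁²)/(V₁V₂).
√(V₂²−V₁²) = √(2784²−1744²) = 2170.1 m/s; delay term = 2·17.3·2170.1/(1744·2784) = 0.01546 s.
t = 34.1/2784 + 0.01546 = 0.02771 s.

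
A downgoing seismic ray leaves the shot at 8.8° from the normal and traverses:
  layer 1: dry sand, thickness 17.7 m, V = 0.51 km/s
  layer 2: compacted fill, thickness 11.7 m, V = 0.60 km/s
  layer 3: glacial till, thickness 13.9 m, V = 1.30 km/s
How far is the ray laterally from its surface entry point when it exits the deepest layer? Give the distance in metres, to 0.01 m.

10.77 m

p = sin θ₁/V₁ = sin 8.8°/0.51 = 2.9997e-01 s/km is conserved through the stack.
Layer 1: θ = 8.80°; offset = 17.7·tan 8.80° = 2.7401 m.
Layer 2: sin θ = p·0.60 = 0.1800 → θ = 10.37°; offset = 11.7·tan 10.37° = 2.1408 m.
Layer 3: sin θ = p·1.30 = 0.3900 → θ = 22.95°; offset = 13.9·tan 22.95° = 5.8865 m.
Σ offsets = 10.7674 m.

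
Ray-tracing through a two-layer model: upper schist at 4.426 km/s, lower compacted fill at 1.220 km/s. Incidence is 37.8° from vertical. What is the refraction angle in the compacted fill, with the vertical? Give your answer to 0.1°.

Snell's law: sin θ₂ = (V₂/V₁)·sin θ₁ = (1.220/4.426)·sin 37.8° = 0.1689.
θ₂ = sin⁻¹(0.1689) = 9.73° (from vertical).

9.7°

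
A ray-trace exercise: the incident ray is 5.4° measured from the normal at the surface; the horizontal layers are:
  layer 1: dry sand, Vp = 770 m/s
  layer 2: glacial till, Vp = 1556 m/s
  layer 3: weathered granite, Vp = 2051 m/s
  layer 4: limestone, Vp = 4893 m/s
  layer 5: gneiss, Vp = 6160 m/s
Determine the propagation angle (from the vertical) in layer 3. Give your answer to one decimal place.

14.5°

Ray parameter p = sin 5.4° / 770 = 1.2222e-04 s/m.
sin θ_3 = p·V_3 = 1.2222e-04 × 2051 = 0.2507.
θ_3 = arcsin 0.2507 = 14.52°.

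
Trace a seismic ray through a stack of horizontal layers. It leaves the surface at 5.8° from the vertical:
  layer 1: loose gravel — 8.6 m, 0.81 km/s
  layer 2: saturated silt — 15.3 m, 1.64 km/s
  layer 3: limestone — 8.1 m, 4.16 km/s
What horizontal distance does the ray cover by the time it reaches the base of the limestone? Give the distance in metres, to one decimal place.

9.0 m

Apply Snell's law at each interface; in layer i the horizontal offset is hᵢ·tan θᵢ.
Layer 1: θ = 5.80°; offset = 8.6·tan 5.80° = 0.874 m.
Layer 2: sin θ = 1.64·sin 5.8°/0.81 = 0.2046, θ = 11.81°; offset = 15.3·tan 11.81° = 3.198 m.
Layer 3: sin θ = 4.16·sin 5.8°/0.81 = 0.5190, θ = 31.27°; offset = 8.1·tan 31.27° = 4.918 m.
Σ offsets = 8.990 m.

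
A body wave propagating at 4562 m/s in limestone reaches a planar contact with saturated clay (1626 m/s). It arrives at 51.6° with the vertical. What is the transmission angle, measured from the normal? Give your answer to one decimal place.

16.2°

sin θ₁/V₁ = sin θ₂/V₂ ⇒ sin θ₂ = 1626·sin 51.6°/4562 = 1626·0.7837/4562 = 0.2793.
θ₂ = sin⁻¹(0.2793) = 16.22° (from vertical).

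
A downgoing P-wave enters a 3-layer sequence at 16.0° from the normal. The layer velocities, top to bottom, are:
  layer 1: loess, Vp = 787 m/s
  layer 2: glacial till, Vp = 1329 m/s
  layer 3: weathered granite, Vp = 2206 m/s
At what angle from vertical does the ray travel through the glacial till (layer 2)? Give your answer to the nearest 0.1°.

Snell's law across each interface conserves sin θ / V, so sin θ_2 = V_2·sin θ₁/V₁.
sin θ_2 = 1329 × sin 16.0° / 787 = 0.4655.
θ_2 = arcsin 0.4655 = 27.74°.

27.7°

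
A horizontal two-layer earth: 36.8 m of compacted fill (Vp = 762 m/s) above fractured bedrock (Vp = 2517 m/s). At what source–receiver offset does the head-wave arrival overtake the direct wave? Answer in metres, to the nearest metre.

x_cross = 2h·√((V₂+V₁)/(V₂−V₁)).
(V₂+V₁)/(V₂−V₁) = (2517+762)/(2517−762) = 1.8684; √ = 1.3669.
x_cross = 2·36.8·1.3669 = 100.60 m.

101 m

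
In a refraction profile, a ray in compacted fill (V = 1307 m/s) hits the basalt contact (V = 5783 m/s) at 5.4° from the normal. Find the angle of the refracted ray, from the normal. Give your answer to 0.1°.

24.6°

Snell's law: sin θ₂ = (V₂/V₁)·sin θ₁ = (5783/1307)·sin 5.4° = 0.4164.
θ₂ = sin⁻¹(0.4164) = 24.61° (from vertical).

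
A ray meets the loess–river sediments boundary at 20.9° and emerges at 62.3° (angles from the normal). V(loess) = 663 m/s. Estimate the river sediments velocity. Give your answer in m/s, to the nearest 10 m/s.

sin 20.9° = 0.3567; sin 62.3° = 0.8854.
V₂ = V₁·(sin θ₂/sin θ₁) = 663·(0.8854/0.3567) = 1645.51 m/s.

1650 m/s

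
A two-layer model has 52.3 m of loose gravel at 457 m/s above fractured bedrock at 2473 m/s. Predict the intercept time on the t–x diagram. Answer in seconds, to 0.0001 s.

0.2249 s

θ_c = arcsin(V₁/V₂) = arcsin(457/2473) = 10.65°; cos θ_c = 0.9828.
tᵢ = 2h·cos θ_c / V₁ = 2·52.3·0.9828 / 457 = 0.22494 s.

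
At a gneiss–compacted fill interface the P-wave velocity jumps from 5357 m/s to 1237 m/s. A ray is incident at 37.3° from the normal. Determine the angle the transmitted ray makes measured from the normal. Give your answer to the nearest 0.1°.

sin θ₁/V₁ = sin θ₂/V₂ ⇒ sin θ₂ = 1237·sin 37.3°/5357 = 1237·0.6060/5357 = 0.1399.
θ₂ = arcsin 0.1399 = 8.04° from the normal.

8.0°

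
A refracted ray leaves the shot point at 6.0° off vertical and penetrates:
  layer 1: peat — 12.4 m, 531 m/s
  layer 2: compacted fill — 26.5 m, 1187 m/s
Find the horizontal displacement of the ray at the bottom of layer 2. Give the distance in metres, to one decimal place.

7.7 m

Apply Snell's law at each interface; in layer i the horizontal offset is hᵢ·tan θᵢ.
Layer 1: θ = 6.00°; offset = 12.4·tan 6.00° = 1.303 m.
Layer 2: sin θ = 1187·sin 6.0°/531 = 0.2337, θ = 13.51°; offset = 26.5·tan 13.51° = 6.368 m.
Summing the layer offsets gives 7.672 m.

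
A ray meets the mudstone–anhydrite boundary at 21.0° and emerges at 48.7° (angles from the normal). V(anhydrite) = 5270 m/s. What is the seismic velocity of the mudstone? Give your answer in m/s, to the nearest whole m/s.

2514 m/s

sin 21.0° = 0.3584; sin 48.7° = 0.7513.
V₁ = V₂·(sin θ₁/sin θ₂) = 5270·(0.3584/0.7513) = 2513.89 m/s.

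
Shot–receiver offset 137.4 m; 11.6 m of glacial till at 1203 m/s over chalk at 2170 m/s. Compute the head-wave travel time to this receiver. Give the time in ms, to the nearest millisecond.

θ_c = arcsin(V₁/V₂) = arcsin(1203/2170) = 33.67°, cos θ_c = 0.8323.
Intercept time tᵢ = 2h cos θ_c / V₁ = 2·11.6·0.8323/1203 = 0.01605 s.
t = x/V₂ + tᵢ = 137.4/2170 + 0.01605 = 0.07937 s.

79 ms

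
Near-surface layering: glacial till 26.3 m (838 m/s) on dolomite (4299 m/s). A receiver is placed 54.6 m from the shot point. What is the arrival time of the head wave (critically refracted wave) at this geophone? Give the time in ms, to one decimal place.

74.3 ms

θ_c = arcsin(V₁/V₂) = arcsin(838/4299) = 11.24°, cos θ_c = 0.9808.
Intercept time tᵢ = 2h cos θ_c / V₁ = 2·26.3·0.9808/838 = 0.06156 s.
t = x/V₂ + tᵢ = 54.6/4299 + 0.06156 = 0.07427 s.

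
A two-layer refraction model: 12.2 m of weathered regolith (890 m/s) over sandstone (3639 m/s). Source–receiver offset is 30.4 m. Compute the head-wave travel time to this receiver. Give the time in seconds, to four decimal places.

θ_c = arcsin(V₁/V₂) = arcsin(890/3639) = 14.16°, cos θ_c = 0.9696.
Intercept time tᵢ = 2h cos θ_c / V₁ = 2·12.2·0.9696/890 = 0.02658 s.
t = x/V₂ + tᵢ = 30.4/3639 + 0.02658 = 0.03494 s.

0.0349 s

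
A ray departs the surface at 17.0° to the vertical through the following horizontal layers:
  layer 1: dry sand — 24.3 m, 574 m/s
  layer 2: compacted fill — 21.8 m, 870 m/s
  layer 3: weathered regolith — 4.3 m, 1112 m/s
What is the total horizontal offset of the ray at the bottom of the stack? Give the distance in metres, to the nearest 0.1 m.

21.2 m

Apply Snell's law at each interface; in layer i the horizontal offset is hᵢ·tan θᵢ.
Layer 1: θ = 17.00°; offset = 24.3·tan 17.00° = 7.429 m.
Layer 2: sin θ = 870·sin 17.0°/574 = 0.4431, θ = 26.30°; offset = 21.8·tan 26.30° = 10.776 m.
Layer 3: sin θ = 1112·sin 17.0°/574 = 0.5664, θ = 34.50°; offset = 4.3·tan 34.50° = 2.955 m.
Total horizontal offset = 21.161 m.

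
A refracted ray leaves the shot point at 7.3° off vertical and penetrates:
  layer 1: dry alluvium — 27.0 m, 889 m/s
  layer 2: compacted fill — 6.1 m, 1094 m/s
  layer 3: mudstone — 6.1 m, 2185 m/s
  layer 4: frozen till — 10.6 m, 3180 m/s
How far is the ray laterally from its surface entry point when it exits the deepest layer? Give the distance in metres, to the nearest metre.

12 m

Ray parameter p = sin 7.3° / 889 m/s = 1.4293e-04 s/m.
Layer 1: θ = 7.30°; offset = 27.0·tan 7.30° = 3.459 m.
Layer 2: sin θ = p·1094 = 0.1564 → θ = 9.00°; offset = 6.1·tan 9.00° = 0.966 m.
Layer 3: sin θ = p·2185 = 0.3123 → θ = 18.20°; offset = 6.1·tan 18.20° = 2.005 m.
Layer 4: sin θ = p·3180 = 0.4545 → θ = 27.03°; offset = 10.6·tan 27.03° = 5.409 m.
Summing the layer offsets gives 11.839 m.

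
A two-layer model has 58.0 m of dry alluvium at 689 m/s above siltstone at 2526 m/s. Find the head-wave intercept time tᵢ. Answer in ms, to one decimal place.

162.0 ms

tᵢ = 2h·√(V₂²−V₁²)/(V₁V₂).
√(V₂²−V₁²) = √(2526²−689²) = 2430.2 m/s.
tᵢ = 2·58.0·2430.2/(689·2526) = 0.16198 s.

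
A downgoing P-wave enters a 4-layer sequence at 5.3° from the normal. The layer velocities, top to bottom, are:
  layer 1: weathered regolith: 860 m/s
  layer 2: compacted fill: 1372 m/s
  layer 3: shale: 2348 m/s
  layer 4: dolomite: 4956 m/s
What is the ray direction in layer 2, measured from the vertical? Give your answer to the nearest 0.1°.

Ray parameter p = sin 5.3° / 860 = 1.0741e-04 s/m.
sin θ_2 = p·V_2 = 1.0741e-04 × 1372 = 0.1474.
θ_2 = arcsin 0.1474 = 8.47°.

8.5°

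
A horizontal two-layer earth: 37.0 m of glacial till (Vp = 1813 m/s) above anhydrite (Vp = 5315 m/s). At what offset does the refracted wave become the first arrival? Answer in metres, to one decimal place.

x_cross = 2h·√((V₂+V₁)/(V₂−V₁)).
(V₂+V₁)/(V₂−V₁) = (5315+1813)/(5315−1813) = 2.0354; √ = 1.4267.
x_cross = 2·37.0·1.4267 = 105.57 m.

105.6 m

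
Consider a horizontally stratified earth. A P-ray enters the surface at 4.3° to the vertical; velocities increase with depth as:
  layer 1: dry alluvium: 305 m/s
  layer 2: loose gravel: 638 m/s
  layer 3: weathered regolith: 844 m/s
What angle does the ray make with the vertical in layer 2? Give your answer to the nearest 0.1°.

9.0°

Ray parameter p = sin 4.3° / 305 = 2.4583e-04 s/m.
sin θ_2 = p·V_2 = 2.4583e-04 × 638 = 0.1568.
θ_2 = arcsin 0.1568 = 9.02°.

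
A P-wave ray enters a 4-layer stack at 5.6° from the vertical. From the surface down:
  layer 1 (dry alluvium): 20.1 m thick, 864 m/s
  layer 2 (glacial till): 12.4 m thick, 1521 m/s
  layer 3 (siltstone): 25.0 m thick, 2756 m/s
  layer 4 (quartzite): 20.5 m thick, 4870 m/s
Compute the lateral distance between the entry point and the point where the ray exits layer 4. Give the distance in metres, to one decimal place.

Apply Snell's law at each interface; in layer i the horizontal offset is hᵢ·tan θᵢ.
Layer 1: θ = 5.60°; offset = 20.1·tan 5.60° = 1.971 m.
Layer 2: sin θ = 1521·sin 5.6°/864 = 0.1718, θ = 9.89°; offset = 12.4·tan 9.89° = 2.162 m.
Layer 3: sin θ = 2756·sin 5.6°/864 = 0.3113, θ = 18.14°; offset = 25.0·tan 18.14° = 8.189 m.
Layer 4: sin θ = 4870·sin 5.6°/864 = 0.5500, θ = 33.37°; offset = 20.5·tan 33.37° = 13.502 m.
Summing the layer offsets gives 25.823 m.

25.8 m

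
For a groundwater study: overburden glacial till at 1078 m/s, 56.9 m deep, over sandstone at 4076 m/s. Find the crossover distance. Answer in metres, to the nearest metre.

149 m

θ_c = arcsin(1078/4076) = 15.34°, so cos θ_c = 0.9644 and tᵢ = 2h cos θ_c/V₁ = 0.1018 s.
At crossover x/V₁ = x/V₂ + tᵢ ⇒ x = tᵢ/(1/V₁ − 1/V₂) = 0.10181/(9.2764e-04 − 2.4534e-04) = 149.21 m.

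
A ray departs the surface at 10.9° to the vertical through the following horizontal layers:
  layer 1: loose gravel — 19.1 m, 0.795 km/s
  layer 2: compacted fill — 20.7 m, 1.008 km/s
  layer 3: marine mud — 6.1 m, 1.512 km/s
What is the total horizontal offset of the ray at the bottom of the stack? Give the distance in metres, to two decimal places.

11.14 m

p = sin θ₁/V₁ = sin 10.9°/0.795 = 2.3786e-01 s/km is conserved through the stack.
Layer 1: θ = 10.90°; offset = 19.1·tan 10.90° = 3.6781 m.
Layer 2: sin θ = p·1.008 = 0.2398 → θ = 13.87°; offset = 20.7·tan 13.87° = 5.1121 m.
Layer 3: sin θ = p·1.512 = 0.3596 → θ = 21.08°; offset = 6.1·tan 21.08° = 2.3511 m.
Σ offsets = 11.1413 m.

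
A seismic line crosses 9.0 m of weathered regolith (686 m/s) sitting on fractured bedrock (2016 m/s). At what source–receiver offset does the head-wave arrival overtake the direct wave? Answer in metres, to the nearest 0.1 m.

θ_c = arcsin(686/2016) = 19.89°, so cos θ_c = 0.9403 and tᵢ = 2h cos θ_c/V₁ = 0.0247 s.
At crossover x/V₁ = x/V₂ + tᵢ ⇒ x = tᵢ/(1/V₁ − 1/V₂) = 0.02467/(1.4577e-03 − 4.9603e-04) = 25.66 m.

25.7 m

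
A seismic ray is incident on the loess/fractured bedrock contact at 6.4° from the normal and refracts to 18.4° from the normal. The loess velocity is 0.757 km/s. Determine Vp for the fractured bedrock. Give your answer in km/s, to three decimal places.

sin 6.4° = 0.1115; sin 18.4° = 0.3156.
V₂ = V₁·(sin θ₂/sin θ₁) = 0.757·(0.3156/0.1115) = 2.144 km/s.

2.144 km/s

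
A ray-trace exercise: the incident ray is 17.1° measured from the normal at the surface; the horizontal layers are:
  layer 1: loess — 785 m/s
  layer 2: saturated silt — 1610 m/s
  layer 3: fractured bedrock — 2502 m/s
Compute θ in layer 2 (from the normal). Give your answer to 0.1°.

37.1°

Ray parameter p = sin 17.1° / 785 = 3.7457e-04 s/m.
sin θ_2 = p·V_2 = 3.7457e-04 × 1610 = 0.6031.
θ_2 = 37.09° from the vertical.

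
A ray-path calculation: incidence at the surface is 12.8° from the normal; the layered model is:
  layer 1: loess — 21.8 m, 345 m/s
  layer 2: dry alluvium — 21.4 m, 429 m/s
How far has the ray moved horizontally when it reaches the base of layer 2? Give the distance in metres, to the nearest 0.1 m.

11.1 m

Apply Snell's law at each interface; in layer i the horizontal offset is hᵢ·tan θᵢ.
Layer 1: θ = 12.80°; offset = 21.8·tan 12.80° = 4.953 m.
Layer 2: sin θ = 429·sin 12.8°/345 = 0.2755, θ = 15.99°; offset = 21.4·tan 15.99° = 6.133 m.
Total horizontal offset = 11.086 m.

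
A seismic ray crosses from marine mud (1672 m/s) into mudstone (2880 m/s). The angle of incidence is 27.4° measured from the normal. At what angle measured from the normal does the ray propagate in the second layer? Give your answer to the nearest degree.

Snell's law: sin θ₂ = (V₂/V₁)·sin θ₁ = (2880/1672)·sin 27.4° = 0.7927.
θ₂ = arcsin 0.7927 = 52.44° from the normal.

52°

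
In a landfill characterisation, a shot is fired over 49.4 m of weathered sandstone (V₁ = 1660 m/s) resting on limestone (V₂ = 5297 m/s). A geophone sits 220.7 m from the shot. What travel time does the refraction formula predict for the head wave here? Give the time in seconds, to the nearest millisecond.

t = x/V₂ + 2h·√(V₂²−V₁²)/(V₁V₂).
√(V₂²−V₁²) = √(5297²−1660²) = 5030.2 m/s; delay term = 2·49.4·5030.2/(1660·5297) = 0.05652 s.
t = 220.7/5297 + 0.05652 = 0.09819 s.

0.098 s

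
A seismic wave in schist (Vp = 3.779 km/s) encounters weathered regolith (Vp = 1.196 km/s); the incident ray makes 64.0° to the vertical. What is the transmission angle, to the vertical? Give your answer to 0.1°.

16.5°

sin θ₁/V₁ = sin θ₂/V₂ ⇒ sin θ₂ = 1.196·sin 64.0°/3.779 = 1.196·0.8988/3.779 = 0.2845.
θ₂ = arcsin 0.2845 = 16.53° from the normal.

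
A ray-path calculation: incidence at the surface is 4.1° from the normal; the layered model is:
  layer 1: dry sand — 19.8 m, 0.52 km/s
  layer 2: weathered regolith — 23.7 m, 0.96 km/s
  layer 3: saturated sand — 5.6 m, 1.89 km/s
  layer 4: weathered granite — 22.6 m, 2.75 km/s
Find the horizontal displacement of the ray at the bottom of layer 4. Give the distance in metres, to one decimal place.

15.3 m

Apply Snell's law at each interface; in layer i the horizontal offset is hᵢ·tan θᵢ.
Layer 1: θ = 4.10°; offset = 19.8·tan 4.10° = 1.419 m.
Layer 2: sin θ = 0.96·sin 4.1°/0.52 = 0.1320, θ = 7.58°; offset = 23.7·tan 7.58° = 3.156 m.
Layer 3: sin θ = 1.89·sin 4.1°/0.52 = 0.2599, θ = 15.06°; offset = 5.6·tan 15.06° = 1.507 m.
Layer 4: sin θ = 2.75·sin 4.1°/0.52 = 0.3781, θ = 22.22°; offset = 22.6·tan 22.22° = 9.231 m.
Σ offsets = 15.313 m.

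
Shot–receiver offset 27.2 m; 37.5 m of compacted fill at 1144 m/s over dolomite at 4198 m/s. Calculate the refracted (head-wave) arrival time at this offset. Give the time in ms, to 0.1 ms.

69.6 ms

θ_c = arcsin(V₁/V₂) = arcsin(1144/4198) = 15.81°, cos θ_c = 0.9622.
Intercept time tᵢ = 2h cos θ_c / V₁ = 2·37.5·0.9622/1144 = 0.06308 s.
t = x/V₂ + tᵢ = 27.2/4198 + 0.06308 = 0.06956 s.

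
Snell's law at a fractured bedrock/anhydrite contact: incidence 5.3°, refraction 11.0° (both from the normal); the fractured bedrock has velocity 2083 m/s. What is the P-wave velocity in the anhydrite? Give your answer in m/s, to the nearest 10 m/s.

Snell's law: sin 5.3°/V₁ = sin 11.0°/V₂.
V₂ = V₁·sin 11.0°/sin 5.3° = 2083 × 2.0657 = 4302.83 m/s.

4300 m/s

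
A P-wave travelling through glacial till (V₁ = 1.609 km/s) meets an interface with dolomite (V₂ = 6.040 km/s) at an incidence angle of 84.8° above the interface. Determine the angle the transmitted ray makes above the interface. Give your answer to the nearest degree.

Convert to the normal: θ₁ = 90° − 84.8° = 5.2°.
sin θ₁/V₁ = sin θ₂/V₂ ⇒ sin θ₂ = 6.040·sin 5.2°/1.609 = 6.040·0.0906/1.609 = 0.3402.
θ₂ = arcsin 0.3402 = 19.89° from the normal.
From the interface: 90° − 19.89° = 70.11°.

70°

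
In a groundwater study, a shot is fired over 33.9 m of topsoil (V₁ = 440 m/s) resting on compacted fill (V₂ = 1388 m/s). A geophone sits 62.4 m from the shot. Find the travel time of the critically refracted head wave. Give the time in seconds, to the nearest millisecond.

0.191 s

t = x/V₂ + 2h·√(V₂²−V₁²)/(V₁V₂).
√(V₂²−V₁²) = √(1388²−440²) = 1316.4 m/s; delay term = 2·33.9·1316.4/(440·1388) = 0.14614 s.
t = 62.4/1388 + 0.14614 = 0.19110 s.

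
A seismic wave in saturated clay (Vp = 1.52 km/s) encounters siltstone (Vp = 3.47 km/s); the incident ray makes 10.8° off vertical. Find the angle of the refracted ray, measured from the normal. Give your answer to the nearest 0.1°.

sin θ₁/V₁ = sin θ₂/V₂ ⇒ sin θ₂ = 3.47·sin 10.8°/1.52 = 3.47·0.1874/1.52 = 0.4278.
θ₂ = arcsin 0.4278 = 25.33° from the normal.

25.3°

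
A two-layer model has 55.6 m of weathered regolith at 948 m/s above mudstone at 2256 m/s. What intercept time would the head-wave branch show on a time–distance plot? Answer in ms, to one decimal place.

tᵢ = 2h·√(V₂²−V₁²)/(V₁V₂).
√(V₂²−V₁²) = √(2256²−948²) = 2047.2 m/s.
tᵢ = 2·55.6·2047.2/(948·2256) = 0.10644 s.

106.4 ms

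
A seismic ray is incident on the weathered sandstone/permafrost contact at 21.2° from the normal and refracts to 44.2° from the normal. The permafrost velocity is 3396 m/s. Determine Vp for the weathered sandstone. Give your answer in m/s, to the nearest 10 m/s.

Snell's law: sin 21.2°/V₁ = sin 44.2°/V₂.
V₁ = V₂·sin 21.2°/sin 44.2° = 3396 × 0.5187 = 1761.53 m/s.

1760 m/s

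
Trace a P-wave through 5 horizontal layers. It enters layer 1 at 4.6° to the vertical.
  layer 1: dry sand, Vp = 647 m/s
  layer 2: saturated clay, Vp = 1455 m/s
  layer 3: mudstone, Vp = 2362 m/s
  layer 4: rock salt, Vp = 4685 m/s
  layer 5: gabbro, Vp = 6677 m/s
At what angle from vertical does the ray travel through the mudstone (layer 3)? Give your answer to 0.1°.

17.0°

Ray parameter p = sin 4.6° / 647 = 1.2396e-04 s/m.
sin θ_3 = p·V_3 = 1.2396e-04 × 2362 = 0.2928.
θ_3 = 17.02° from the vertical.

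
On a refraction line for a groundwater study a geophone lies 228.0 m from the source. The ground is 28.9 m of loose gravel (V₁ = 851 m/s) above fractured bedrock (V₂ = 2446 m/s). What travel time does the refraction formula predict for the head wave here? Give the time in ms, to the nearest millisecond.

θ_c = arcsin(V₁/V₂) = arcsin(851/2446) = 20.36°, cos θ_c = 0.9375.
Intercept time tᵢ = 2h cos θ_c / V₁ = 2·28.9·0.9375/851 = 0.06368 s.
t = x/V₂ + tᵢ = 228.0/2446 + 0.06368 = 0.15689 s.

157 ms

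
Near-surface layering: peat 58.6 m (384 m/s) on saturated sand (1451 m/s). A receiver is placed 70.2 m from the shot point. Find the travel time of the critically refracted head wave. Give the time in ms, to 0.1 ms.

t = x/V₂ + 2h·√(V₂²−V₁²)/(V₁V₂).
√(V₂²−V₁²) = √(1451²−384²) = 1399.3 m/s; delay term = 2·58.6·1399.3/(384·1451) = 0.29433 s.
t = 70.2/1451 + 0.29433 = 0.34271 s.

342.7 ms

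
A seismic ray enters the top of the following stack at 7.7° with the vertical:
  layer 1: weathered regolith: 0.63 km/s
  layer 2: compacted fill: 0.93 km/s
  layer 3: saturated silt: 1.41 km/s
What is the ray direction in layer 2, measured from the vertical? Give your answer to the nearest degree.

11°

Ray parameter p = sin 7.7° / 0.63 = 2.1268e-01 s/km.
sin θ_2 = p·V_2 = 2.1268e-01 × 0.93 = 0.1978.
θ_2 = arcsin 0.1978 = 11.41°.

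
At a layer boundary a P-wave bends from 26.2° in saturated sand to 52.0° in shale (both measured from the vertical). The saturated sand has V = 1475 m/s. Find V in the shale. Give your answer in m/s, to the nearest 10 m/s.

Snell's law: sin 26.2°/V₁ = sin 52.0°/V₂.
V₂ = V₁·sin 52.0°/sin 26.2° = 1475 × 1.7848 = 2632.62 m/s.

2630 m/s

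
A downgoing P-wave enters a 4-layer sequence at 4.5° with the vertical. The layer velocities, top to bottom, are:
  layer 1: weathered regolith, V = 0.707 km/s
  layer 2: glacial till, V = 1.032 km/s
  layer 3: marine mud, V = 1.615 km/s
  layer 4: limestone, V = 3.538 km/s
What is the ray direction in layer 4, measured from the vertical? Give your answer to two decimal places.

23.12°

Ray parameter p = sin 4.5° / 0.707 = 1.1097e-01 s/km.
sin θ_4 = p·V_4 = 1.1097e-01 × 3.538 = 0.3926.
θ_4 = 23.12° from the vertical.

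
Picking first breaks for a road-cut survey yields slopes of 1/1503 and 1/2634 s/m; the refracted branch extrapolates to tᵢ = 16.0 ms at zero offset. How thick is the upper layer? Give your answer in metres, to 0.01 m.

14.64 m

h = tᵢ·V₁·V₂ / (2·√(V₂²−V₁²)).
√(V₂²−V₁²) = √(2634² − 1503²) = 2163.1 m/s.
h = 0.016 s × 1503 × 2634 / (2 × 2163.1) = 14.64 m.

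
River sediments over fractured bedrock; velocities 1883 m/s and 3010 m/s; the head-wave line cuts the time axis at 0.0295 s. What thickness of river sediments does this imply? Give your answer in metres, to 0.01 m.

35.60 m

θ_c = arcsin(1883/3010) = 38.72°; cos θ_c = 0.7802.
tᵢ = 2h cos θ_c/V₁ ⇒ h = tᵢ·V₁/(2 cos θ_c) = 0.0295·1883/(2·0.7802) = 35.60 m.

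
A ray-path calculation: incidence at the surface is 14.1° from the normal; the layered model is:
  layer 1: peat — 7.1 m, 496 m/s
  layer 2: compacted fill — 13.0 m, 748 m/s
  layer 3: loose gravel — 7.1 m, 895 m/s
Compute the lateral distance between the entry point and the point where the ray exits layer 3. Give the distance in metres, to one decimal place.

10.4 m

p = sin θ₁/V₁ = sin 14.1°/496 = 4.9116e-04 s/m is conserved through the stack.
Layer 1: θ = 14.10°; offset = 7.1·tan 14.10° = 1.783 m.
Layer 2: sin θ = p·748 = 0.3674 → θ = 21.55°; offset = 13.0·tan 21.55° = 5.135 m.
Layer 3: sin θ = p·895 = 0.4396 → θ = 26.08°; offset = 7.1·tan 26.08° = 3.475 m.
Summing the layer offsets gives 10.393 m.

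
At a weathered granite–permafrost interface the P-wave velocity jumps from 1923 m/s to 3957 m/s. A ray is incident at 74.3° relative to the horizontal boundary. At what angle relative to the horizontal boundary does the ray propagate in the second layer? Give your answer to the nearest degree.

Convert to the normal: θ₁ = 90° − 74.3° = 15.7°.
sin θ₁/V₁ = sin θ₂/V₂ ⇒ sin θ₂ = 3957·sin 15.7°/1923 = 3957·0.2706/1923 = 0.5568.
θ₂ = arcsin 0.5568 = 33.84° from the normal.
From the interface: 90° − 33.84° = 56.16°.

56°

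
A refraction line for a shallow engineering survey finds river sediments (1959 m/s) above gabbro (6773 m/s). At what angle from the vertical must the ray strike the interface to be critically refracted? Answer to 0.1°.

Critical incidence: sin θ_c = V₁/V₂ = 1959/6773 = 0.2892.
θ_c = arcsin 0.2892 = 16.81°.

16.8°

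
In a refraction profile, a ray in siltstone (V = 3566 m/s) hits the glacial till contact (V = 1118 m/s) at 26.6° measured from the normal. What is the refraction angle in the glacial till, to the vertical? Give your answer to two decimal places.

8.07°

Snell's law: sin θ₂ = (V₂/V₁)·sin θ₁ = (1118/3566)·sin 26.6° = 0.1404.
θ₂ = arcsin 0.1404 = 8.07° from the normal.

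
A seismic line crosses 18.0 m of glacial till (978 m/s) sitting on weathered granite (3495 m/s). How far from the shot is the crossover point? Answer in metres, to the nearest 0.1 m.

48.0 m

x_cross = 2h·√((V₂+V₁)/(V₂−V₁)).
(V₂+V₁)/(V₂−V₁) = (3495+978)/(3495−978) = 1.7771; √ = 1.3331.
x_cross = 2·18.0·1.3331 = 47.99 m.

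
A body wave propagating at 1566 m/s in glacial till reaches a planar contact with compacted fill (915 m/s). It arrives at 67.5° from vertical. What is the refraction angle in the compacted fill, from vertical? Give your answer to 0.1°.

32.7°

sin θ₁/V₁ = sin θ₂/V₂ ⇒ sin θ₂ = 915·sin 67.5°/1566 = 915·0.9239/1566 = 0.5398.
θ₂ = sin⁻¹(0.5398) = 32.67° (from vertical).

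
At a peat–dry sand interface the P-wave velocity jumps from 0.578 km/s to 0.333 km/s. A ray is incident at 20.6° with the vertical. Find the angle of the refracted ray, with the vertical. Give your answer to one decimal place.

sin θ₁/V₁ = sin θ₂/V₂ ⇒ sin θ₂ = 0.333·sin 20.6°/0.578 = 0.333·0.3518/0.578 = 0.2027.
θ₂ = sin⁻¹(0.2027) = 11.70° (from vertical).

11.7°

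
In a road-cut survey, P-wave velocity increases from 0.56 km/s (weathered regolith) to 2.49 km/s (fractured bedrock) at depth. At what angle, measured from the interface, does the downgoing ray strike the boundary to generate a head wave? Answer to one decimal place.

77.0°

Critical incidence: sin θ_c = V₁/V₂ = 0.56/2.49 = 0.2249.
θ_c = arcsin 0.2249 = 13.00°.
Measured from the interface: 90° − 13.00° = 77.00°.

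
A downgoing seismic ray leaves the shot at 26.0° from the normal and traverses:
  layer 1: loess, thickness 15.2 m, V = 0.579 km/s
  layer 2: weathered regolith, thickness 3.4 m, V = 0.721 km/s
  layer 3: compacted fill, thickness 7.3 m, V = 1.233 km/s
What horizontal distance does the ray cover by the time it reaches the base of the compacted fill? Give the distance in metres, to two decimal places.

p = sin θ₁/V₁ = sin 26.0°/0.579 = 7.5712e-01 s/km is conserved through the stack.
Layer 1: θ = 26.00°; offset = 15.2·tan 26.00° = 7.4135 m.
Layer 2: sin θ = p·0.721 = 0.5459 → θ = 33.08°; offset = 3.4·tan 33.08° = 2.2152 m.
Layer 3: sin θ = p·1.233 = 0.9335 → θ = 68.99°; offset = 7.3·tan 68.99° = 19.0085 m.
Summing the layer offsets gives 28.6372 m.

28.64 m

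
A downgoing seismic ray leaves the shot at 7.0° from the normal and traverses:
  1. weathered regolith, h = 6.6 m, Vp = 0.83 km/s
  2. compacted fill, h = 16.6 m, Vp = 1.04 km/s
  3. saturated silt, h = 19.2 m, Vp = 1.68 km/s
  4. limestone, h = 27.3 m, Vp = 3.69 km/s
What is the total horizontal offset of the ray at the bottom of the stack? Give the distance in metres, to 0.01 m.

p = sin θ₁/V₁ = sin 7.0°/0.83 = 1.4683e-01 s/km is conserved through the stack.
Layer 1: θ = 7.00°; offset = 6.6·tan 7.00° = 0.8104 m.
Layer 2: sin θ = p·1.04 = 0.1527 → θ = 8.78°; offset = 16.6·tan 8.78° = 2.5650 m.
Layer 3: sin θ = p·1.68 = 0.2467 → θ = 14.28°; offset = 19.2·tan 14.28° = 4.8872 m.
Layer 4: sin θ = p·3.69 = 0.5418 → θ = 32.81°; offset = 27.3·tan 32.81° = 17.5981 m.
Summing the layer offsets gives 25.8606 m.

25.86 m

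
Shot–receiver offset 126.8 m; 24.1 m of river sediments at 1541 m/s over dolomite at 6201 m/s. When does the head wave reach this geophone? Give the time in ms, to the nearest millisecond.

θ_c = arcsin(V₁/V₂) = arcsin(1541/6201) = 14.39°, cos θ_c = 0.9686.
Intercept time tᵢ = 2h cos θ_c / V₁ = 2·24.1·0.9686/1541 = 0.03030 s.
t = x/V₂ + tᵢ = 126.8/6201 + 0.03030 = 0.05075 s.

51 ms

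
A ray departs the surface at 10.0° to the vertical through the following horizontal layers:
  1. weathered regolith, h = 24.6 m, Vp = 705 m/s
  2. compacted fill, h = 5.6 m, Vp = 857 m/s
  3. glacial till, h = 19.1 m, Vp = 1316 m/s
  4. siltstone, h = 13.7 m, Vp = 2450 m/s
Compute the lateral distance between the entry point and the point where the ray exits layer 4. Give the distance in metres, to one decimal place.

Apply Snell's law at each interface; in layer i the horizontal offset is hᵢ·tan θᵢ.
Layer 1: θ = 10.00°; offset = 24.6·tan 10.00° = 4.338 m.
Layer 2: sin θ = 857·sin 10.0°/705 = 0.2111, θ = 12.19°; offset = 5.6·tan 12.19° = 1.209 m.
Layer 3: sin θ = 1316·sin 10.0°/705 = 0.3241, θ = 18.91°; offset = 19.1·tan 18.91° = 6.544 m.
Layer 4: sin θ = 2450·sin 10.0°/705 = 0.6035, θ = 37.12°; offset = 13.7·tan 37.12° = 10.368 m.
Σ offsets = 22.459 m.

22.5 m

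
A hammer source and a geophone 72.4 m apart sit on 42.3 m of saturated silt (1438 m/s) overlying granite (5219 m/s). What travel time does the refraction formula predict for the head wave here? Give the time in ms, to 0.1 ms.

70.4 ms

θ_c = arcsin(V₁/V₂) = arcsin(1438/5219) = 15.99°, cos θ_c = 0.9613.
Intercept time tᵢ = 2h cos θ_c / V₁ = 2·42.3·0.9613/1438 = 0.05655 s.
t = x/V₂ + tᵢ = 72.4/5219 + 0.05655 = 0.07043 s.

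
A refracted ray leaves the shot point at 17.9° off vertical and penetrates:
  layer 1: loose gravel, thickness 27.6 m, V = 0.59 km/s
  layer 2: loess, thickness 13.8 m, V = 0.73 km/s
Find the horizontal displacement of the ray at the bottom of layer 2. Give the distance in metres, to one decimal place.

14.6 m

Apply Snell's law at each interface; in layer i the horizontal offset is hᵢ·tan θᵢ.
Layer 1: θ = 17.90°; offset = 27.6·tan 17.90° = 8.915 m.
Layer 2: sin θ = 0.73·sin 17.9°/0.59 = 0.3803, θ = 22.35°; offset = 13.8·tan 22.35° = 5.674 m.
Total horizontal offset = 14.589 m.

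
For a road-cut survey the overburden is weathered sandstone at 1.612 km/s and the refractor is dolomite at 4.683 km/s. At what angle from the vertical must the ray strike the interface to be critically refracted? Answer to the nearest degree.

20°

At critical incidence the refracted ray runs along the interface (θ₂ = 90°), so sin θ_c = V₁/V₂.
θ_c = arcsin(1.612/4.683) = arcsin 0.3442 = 20.13°.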